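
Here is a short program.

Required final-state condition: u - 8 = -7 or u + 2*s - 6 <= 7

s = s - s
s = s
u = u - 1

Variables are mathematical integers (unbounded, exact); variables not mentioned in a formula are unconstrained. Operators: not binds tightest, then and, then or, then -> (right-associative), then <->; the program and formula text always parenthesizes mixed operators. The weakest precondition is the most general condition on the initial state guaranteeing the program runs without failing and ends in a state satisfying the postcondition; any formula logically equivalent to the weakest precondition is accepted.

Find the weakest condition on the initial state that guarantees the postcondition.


Working backward. After the program, the postcondition u - 8 = -7 or u + 2*s - 6 <= 7 must hold; in canonical form it is u = 1 or 2*s + u <= 13.
Before u := u - 1: u = 2 or 2*s + u <= 14
Before s := s: u = 2 or 2*s + u <= 14
Before s := s - s: u = 2 or u <= 14
Answer: WP = u = 2 or u <= 14


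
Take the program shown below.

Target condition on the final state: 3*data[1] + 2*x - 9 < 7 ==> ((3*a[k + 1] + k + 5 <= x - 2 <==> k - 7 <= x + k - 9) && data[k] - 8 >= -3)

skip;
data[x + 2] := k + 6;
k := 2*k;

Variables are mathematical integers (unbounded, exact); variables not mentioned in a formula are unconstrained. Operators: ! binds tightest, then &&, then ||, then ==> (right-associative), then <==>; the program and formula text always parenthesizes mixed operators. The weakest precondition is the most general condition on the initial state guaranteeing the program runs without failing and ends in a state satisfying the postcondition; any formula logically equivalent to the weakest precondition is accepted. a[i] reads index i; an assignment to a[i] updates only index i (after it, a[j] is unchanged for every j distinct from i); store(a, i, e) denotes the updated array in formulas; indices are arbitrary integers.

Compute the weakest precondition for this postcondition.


Working backward. After the program, the postcondition 3*data[1] + 2*x - 9 < 7 ==> ((3*a[k + 1] + k + 5 <= x - 2 <==> k - 7 <= x + k - 9) && data[k] - 8 >= -3) must hold; in canonical form it is 3*data[1] + 2*x < 16 ==> ((3*a[k + 1] + k <= x - 7 <==> x >= 2) && data[k] >= 5).
Before k := 2*k: 3*data[1] + 2*x < 16 ==> ((3*a[2*k + 1] + 2*k <= x - 7 <==> x >= 2) && data[2*k] >= 5)
Before data[x + 2] := k + 6: 3*store(data, x + 2, k + 6)[1] + 2*x < 16 ==> ((3*a[2*k + 1] + 2*k <= x - 7 <==> x >= 2) && store(data, x + 2, k + 6)[2*k] >= 5)
Before skip: 3*store(data, x + 2, k + 6)[1] + 2*x < 16 ==> ((3*a[2*k + 1] + 2*k <= x - 7 <==> x >= 2) && store(data, x + 2, k + 6)[2*k] >= 5)
Answer: WP = 3*store(data, x + 2, k + 6)[1] + 2*x < 16 ==> ((3*a[2*k + 1] + 2*k <= x - 7 <==> x >= 2) && store(data, x + 2, k + 6)[2*k] >= 5)


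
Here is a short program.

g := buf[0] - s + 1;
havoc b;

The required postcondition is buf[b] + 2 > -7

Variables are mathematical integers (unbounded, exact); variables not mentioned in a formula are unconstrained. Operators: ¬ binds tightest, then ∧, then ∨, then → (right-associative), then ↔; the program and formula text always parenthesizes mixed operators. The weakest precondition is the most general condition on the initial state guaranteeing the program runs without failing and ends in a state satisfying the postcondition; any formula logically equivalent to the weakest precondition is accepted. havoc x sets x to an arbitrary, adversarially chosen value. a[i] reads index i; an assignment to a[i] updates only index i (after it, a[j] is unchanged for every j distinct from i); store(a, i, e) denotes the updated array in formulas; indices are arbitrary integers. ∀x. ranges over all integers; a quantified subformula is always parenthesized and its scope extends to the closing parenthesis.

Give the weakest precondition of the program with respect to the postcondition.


Working backward. After the program, the postcondition buf[b] + 2 > -7 must hold; in canonical form it is buf[b] > -9.
Before havoc b: ∀b_1. buf[b_1] > -9
Before g := buf[0] - s + 1: ∀b_1. buf[b_1] > -9
Answer: WP = ∀b_1. buf[b_1] > -9


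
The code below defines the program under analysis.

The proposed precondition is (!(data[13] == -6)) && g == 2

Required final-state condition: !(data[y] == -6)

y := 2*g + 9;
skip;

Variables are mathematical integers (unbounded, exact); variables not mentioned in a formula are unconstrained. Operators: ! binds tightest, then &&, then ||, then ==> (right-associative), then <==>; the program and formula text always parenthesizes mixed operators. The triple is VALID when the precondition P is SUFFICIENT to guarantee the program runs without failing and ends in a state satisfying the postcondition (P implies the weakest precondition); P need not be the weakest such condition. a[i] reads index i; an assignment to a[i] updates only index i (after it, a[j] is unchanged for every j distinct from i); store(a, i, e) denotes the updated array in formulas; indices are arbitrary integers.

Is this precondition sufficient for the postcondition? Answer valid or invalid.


Working backward. After the program, !(data[y] == -6) must hold.
Before skip: !(data[y] == -6)
Before y := 2*g + 9: !(data[2*g + 9] == -6)
The weakest precondition is !(data[2*g + 9] == -6).
Check whether (!(data[13] == -6)) && g == 2 implies it.
Every state satisfying the precondition satisfies the weakest precondition: the implication holds.
Answer: valid


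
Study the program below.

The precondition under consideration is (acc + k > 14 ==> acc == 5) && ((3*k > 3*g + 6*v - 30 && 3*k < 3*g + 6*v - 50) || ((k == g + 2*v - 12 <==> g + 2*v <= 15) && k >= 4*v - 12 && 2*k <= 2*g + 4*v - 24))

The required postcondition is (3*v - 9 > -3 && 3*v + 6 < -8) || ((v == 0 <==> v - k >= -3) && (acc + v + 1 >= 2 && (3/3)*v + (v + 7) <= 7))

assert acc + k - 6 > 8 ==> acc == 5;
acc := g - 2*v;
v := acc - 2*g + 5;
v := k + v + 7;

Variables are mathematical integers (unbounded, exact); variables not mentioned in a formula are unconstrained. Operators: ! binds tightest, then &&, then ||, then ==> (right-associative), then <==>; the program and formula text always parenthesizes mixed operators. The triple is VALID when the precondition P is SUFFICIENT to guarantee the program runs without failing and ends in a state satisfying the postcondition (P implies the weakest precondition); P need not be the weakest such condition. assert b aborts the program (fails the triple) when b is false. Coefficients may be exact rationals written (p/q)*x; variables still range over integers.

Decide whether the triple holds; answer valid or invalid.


Working backward. After the program, the postcondition (3*v - 9 > -3 && 3*v + 6 < -8) || ((v == 0 <==> v - k >= -3) && (acc + v + 1 >= 2 && (3/3)*v + (v + 7) <= 7)) must hold; in canonical form it is (3*v > 6 && 3*v < -14) || ((v == 0 <==> v >= k - 3) && acc + v >= 1 && 2*v <= 0).
Before v := k + v + 7: (3*k + 3*v > -15 && 3*k + 3*v < -35) || ((k + v == -7 <==> v >= -10) && acc + k + v >= -6 && 2*k + 2*v <= -14)
Before v := acc - 2*g + 5: (3*acc + 3*k > 6*g - 30 && 3*acc + 3*k < 6*g - 50) || ((acc + k == 2*g - 12 <==> acc >= 2*g - 15) && 2*acc + k >= 2*g - 11 && 2*acc + 2*k <= 4*g - 24)
Before acc := g - 2*v: (3*k > 3*g + 6*v - 30 && 3*k < 3*g + 6*v - 50) || ((k == g + 2*v - 12 <==> g + 2*v <= 15) && k >= 4*v - 11 && 2*k <= 2*g + 4*v - 24)
Before assert acc + k - 6 > 8 ==> acc == 5: (acc + k > 14 ==> acc == 5) && ((3*k > 3*g + 6*v - 30 && 3*k < 3*g + 6*v - 50) || ((k == g + 2*v - 12 <==> g + 2*v <= 15) && k >= 4*v - 11 && 2*k <= 2*g + 4*v - 24))
The weakest precondition is (acc + k > 14 ==> acc == 5) && ((3*k > 3*g + 6*v - 30 && 3*k < 3*g + 6*v - 50) || ((k == g + 2*v - 12 <==> g + 2*v <= 15) && k >= 4*v - 11 && 2*k <= 2*g + 4*v - 24)).
Check whether (acc + k > 14 ==> acc == 5) && ((3*k > 3*g + 6*v - 30 && 3*k < 3*g + 6*v - 50) || ((k == g + 2*v - 12 <==> g + 2*v <= 15) && k >= 4*v - 12 && 2*k <= 2*g + 4*v - 24)) implies it.
Countermodel: at the initial state acc = 6, g = 11, k = 0, v = 3, the precondition holds but the weakest precondition fails.
Answer: invalid


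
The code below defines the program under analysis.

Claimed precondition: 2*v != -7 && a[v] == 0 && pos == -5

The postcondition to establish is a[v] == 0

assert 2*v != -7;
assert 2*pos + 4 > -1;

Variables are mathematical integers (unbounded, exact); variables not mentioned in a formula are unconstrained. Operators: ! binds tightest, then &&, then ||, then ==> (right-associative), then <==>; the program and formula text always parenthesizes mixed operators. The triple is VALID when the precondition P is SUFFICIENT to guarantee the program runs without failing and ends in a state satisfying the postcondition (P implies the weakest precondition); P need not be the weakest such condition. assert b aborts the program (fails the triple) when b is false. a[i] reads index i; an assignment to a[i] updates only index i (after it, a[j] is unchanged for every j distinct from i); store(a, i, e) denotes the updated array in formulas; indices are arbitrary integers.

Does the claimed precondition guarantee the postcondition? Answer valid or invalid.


Working backward. After the program, a[v] == 0 must hold.
Before assert 2*pos + 4 > -1: 2*pos > -5 && a[v] == 0
Before assert 2*v != -7: 2*v != -7 && 2*pos > -5 && a[v] == 0
The weakest precondition is 2*v != -7 && 2*pos > -5 && a[v] == 0.
Check whether 2*v != -7 && a[v] == 0 && pos == -5 implies it.
Countermodel: at the initial state a = {[0] = 0, elsewhere 0}, pos = -5, v = 0, the precondition holds but the weakest precondition fails.
Answer: invalid


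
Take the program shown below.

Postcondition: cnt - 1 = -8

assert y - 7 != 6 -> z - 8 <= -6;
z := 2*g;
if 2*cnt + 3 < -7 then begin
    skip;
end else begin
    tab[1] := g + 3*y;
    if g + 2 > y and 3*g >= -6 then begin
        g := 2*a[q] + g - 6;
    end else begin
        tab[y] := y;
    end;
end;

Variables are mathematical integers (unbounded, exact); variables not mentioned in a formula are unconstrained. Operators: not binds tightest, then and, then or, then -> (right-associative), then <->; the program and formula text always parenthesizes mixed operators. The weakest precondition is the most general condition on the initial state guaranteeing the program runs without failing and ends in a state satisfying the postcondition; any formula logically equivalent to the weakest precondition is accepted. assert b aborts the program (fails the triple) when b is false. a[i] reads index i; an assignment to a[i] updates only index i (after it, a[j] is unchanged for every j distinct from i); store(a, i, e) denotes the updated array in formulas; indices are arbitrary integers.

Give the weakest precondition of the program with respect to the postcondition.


Working backward. After the program, the postcondition cnt - 1 = -8 must hold; in canonical form it is cnt = -7.
Then branch requires cnt = -7; else branch requires ((g > y - 2 and 3*g >= -6) -> cnt = -7) and ((not (g > y - 2 and 3*g >= -6)) -> cnt = -7).
Before the if: (2*cnt < -10 -> cnt = -7) and ((not (2*cnt < -10)) -> (((g > y - 2 and 3*g >= -6) -> cnt = -7) and ((not (g > y - 2 and 3*g >= -6)) -> cnt = -7)))
Before z := 2*g: (2*cnt < -10 -> cnt = -7) and ((not (2*cnt < -10)) -> (((g > y - 2 and 3*g >= -6) -> cnt = -7) and ((not (g > y - 2 and 3*g >= -6)) -> cnt = -7)))
Before assert y - 7 != 6 -> z - 8 <= -6: (y != 13 -> z <= 2) and (2*cnt < -10 -> cnt = -7) and ((not (2*cnt < -10)) -> (((g > y - 2 and 3*g >= -6) -> cnt = -7) and ((not (g > y - 2 and 3*g >= -6)) -> cnt = -7)))
Answer: WP = (y != 13 -> z <= 2) and (2*cnt < -10 -> cnt = -7) and ((not (2*cnt < -10)) -> (((g > y - 2 and 3*g >= -6) -> cnt = -7) and ((not (g > y - 2 and 3*g >= -6)) -> cnt = -7)))


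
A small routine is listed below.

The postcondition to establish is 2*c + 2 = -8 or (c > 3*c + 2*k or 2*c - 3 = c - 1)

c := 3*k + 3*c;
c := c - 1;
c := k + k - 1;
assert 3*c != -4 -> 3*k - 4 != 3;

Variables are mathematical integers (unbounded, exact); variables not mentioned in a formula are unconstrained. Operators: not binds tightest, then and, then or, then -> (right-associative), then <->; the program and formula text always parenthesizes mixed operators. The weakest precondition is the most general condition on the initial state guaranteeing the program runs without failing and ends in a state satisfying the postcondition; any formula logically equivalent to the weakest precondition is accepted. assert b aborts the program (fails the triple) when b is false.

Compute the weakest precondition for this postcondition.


Working backward. After the program, the postcondition 2*c + 2 = -8 or (c > 3*c + 2*k or 2*c - 3 = c - 1) must hold; in canonical form it is 2*c = -10 or 2*c + 2*k < 0 or c = 2.
Before assert 3*c != -4 -> 3*k - 4 != 3: (3*c != -4 -> 3*k != 7) and (2*c = -10 or 2*c + 2*k < 0 or c = 2)
Before c := k + k - 1: (6*k != -1 -> 3*k != 7) and (4*k = -8 or 6*k < 2 or 2*k = 3)
Before c := c - 1: (6*k != -1 -> 3*k != 7) and (4*k = -8 or 6*k < 2 or 2*k = 3)
Before c := 3*k + 3*c: (6*k != -1 -> 3*k != 7) and (4*k = -8 or 6*k < 2 or 2*k = 3)
Answer: WP = (6*k != -1 -> 3*k != 7) and (4*k = -8 or 6*k < 2 or 2*k = 3)


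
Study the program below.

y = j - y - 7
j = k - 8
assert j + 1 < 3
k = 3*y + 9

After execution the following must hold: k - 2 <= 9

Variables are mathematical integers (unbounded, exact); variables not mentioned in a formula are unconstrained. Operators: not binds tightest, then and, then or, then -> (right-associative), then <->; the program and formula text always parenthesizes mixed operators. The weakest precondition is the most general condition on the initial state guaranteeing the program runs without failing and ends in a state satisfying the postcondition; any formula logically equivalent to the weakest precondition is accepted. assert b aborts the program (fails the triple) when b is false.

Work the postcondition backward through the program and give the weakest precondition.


Working backward. After the program, the postcondition k - 2 <= 9 must hold; in canonical form it is k <= 11.
Before k := 3*y + 9: 3*y <= 2
Before assert j + 1 < 3: j < 2 and 3*y <= 2
Before j := k - 8: k < 10 and 3*y <= 2
Before y := j - y - 7: k < 10 and 3*j <= 3*y + 23
Answer: WP = k < 10 and 3*j <= 3*y + 23


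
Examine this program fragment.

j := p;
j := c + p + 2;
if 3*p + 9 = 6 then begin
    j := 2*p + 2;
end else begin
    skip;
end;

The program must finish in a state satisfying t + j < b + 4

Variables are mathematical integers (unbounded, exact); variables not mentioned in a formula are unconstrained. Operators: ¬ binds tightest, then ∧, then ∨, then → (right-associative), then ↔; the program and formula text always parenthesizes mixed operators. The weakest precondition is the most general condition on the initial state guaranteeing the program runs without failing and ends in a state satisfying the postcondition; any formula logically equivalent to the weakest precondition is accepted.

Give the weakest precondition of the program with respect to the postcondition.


Working backward. After the program, the postcondition t + j < b + 4 must hold; in canonical form it is j + t < b + 4.
Then branch requires 2*p + t < b + 2; else branch requires j + t < b + 4.
Before the if: (3*p = -3 → 2*p + t < b + 2) ∧ ((¬(3*p = -3)) → j + t < b + 4)
Before j := c + p + 2: (3*p = -3 → 2*p + t < b + 2) ∧ ((¬(3*p = -3)) → c + p + t < b + 2)
Before j := p: (3*p = -3 → 2*p + t < b + 2) ∧ ((¬(3*p = -3)) → c + p + t < b + 2)
Answer: WP = (3*p = -3 → 2*p + t < b + 2) ∧ ((¬(3*p = -3)) → c + p + t < b + 2)


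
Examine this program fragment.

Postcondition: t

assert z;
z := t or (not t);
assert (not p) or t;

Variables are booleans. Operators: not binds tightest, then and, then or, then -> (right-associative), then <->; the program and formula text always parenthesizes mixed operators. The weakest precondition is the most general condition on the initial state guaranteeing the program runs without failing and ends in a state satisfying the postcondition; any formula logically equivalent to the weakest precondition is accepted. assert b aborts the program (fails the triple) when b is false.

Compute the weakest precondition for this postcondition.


Working backward. After the program, t must hold.
Before assert (not p) or t: ((not p) or t) and t
Before z := t or (not t): ((not p) or t) and t
Before assert z: z and ((not p) or t) and t
Answer: WP = z and ((not p) or t) and t


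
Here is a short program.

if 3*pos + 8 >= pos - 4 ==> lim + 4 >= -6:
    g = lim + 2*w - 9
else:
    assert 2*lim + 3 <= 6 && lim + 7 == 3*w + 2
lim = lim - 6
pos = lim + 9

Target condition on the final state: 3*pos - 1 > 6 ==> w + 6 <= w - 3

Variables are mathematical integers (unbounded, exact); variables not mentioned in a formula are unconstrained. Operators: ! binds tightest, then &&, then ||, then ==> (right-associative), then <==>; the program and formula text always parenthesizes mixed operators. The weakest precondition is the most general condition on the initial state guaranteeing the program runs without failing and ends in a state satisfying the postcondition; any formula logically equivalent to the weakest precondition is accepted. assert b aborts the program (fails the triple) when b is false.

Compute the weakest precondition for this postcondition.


Working backward. After the program, the postcondition 3*pos - 1 > 6 ==> w + 6 <= w - 3 must hold; in canonical form it is !(3*pos > 7).
Before pos := lim + 9: !(3*lim > -20)
Before lim := lim - 6: !(3*lim > -2)
Then branch requires !(3*lim > -2); else branch requires 2*lim <= 3 && lim == 3*w - 5 && (!(3*lim > -2)).
Before the if: ((2*pos >= -12 ==> lim >= -10) ==> (!(3*lim > -2))) && ((!(2*pos >= -12 ==> lim >= -10)) ==> (2*lim <= 3 && lim == 3*w - 5 && (!(3*lim > -2))))
Answer: WP = ((2*pos >= -12 ==> lim >= -10) ==> (!(3*lim > -2))) && ((!(2*pos >= -12 ==> lim >= -10)) ==> (2*lim <= 3 && lim == 3*w - 5 && (!(3*lim > -2))))


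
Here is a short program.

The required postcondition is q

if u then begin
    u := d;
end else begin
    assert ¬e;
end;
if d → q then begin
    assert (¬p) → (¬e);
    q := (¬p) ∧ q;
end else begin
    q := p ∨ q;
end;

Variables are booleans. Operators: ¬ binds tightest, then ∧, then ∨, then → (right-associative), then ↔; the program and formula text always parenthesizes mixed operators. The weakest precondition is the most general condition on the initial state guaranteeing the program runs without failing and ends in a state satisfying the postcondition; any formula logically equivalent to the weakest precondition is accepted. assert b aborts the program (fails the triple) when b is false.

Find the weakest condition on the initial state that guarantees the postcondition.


Working backward. After the program, q must hold.
Then branch requires ((¬p) → (¬e)) ∧ (¬p) ∧ q; else branch requires p ∨ q.
Before the if: ((d → q) → (((¬p) → (¬e)) ∧ (¬p) ∧ q)) ∧ ((¬(d → q)) → (p ∨ q))
Then branch requires ((d → q) → (((¬p) → (¬e)) ∧ (¬p) ∧ q)) ∧ ((¬(d → q)) → (p ∨ q)); else branch requires (¬e) ∧ ((d → q) → (((¬p) → (¬e)) ∧ (¬p) ∧ q)) ∧ ((¬(d → q)) → (p ∨ q)).
Before the if: (u → (((d → q) → (((¬p) → (¬e)) ∧ (¬p) ∧ q)) ∧ ((¬(d → q)) → (p ∨ q)))) ∧ ((¬u) → ((¬e) ∧ ((d → q) → (((¬p) → (¬e)) ∧ (¬p) ∧ q)) ∧ ((¬(d → q)) → (p ∨ q))))
Answer: WP = (u → (((d → q) → (((¬p) → (¬e)) ∧ (¬p) ∧ q)) ∧ ((¬(d → q)) → (p ∨ q)))) ∧ ((¬u) → ((¬e) ∧ ((d → q) → (((¬p) → (¬e)) ∧ (¬p) ∧ q)) ∧ ((¬(d → q)) → (p ∨ q))))


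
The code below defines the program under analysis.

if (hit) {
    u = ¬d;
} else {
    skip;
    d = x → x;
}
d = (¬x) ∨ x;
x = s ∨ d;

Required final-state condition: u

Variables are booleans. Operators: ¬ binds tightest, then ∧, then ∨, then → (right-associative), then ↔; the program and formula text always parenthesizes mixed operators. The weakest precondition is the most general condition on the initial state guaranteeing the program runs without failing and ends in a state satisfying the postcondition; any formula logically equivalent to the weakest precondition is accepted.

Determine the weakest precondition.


Working backward. After the program, u must hold.
Before x := s ∨ d: u
Before d := (¬x) ∨ x: u
Then branch requires ¬d; else branch requires u.
Before the if: (hit → (¬d)) ∧ ((¬hit) → u)
Answer: WP = (hit → (¬d)) ∧ ((¬hit) → u)


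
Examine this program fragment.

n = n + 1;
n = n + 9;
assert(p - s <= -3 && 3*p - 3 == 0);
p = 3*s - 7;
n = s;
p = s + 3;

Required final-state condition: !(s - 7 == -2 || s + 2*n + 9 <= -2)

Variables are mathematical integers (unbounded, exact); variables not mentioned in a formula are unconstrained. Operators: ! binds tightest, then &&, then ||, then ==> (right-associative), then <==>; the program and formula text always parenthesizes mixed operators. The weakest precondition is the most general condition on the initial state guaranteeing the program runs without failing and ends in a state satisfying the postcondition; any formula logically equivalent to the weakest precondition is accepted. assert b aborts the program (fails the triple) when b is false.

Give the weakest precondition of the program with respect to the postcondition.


Working backward. After the program, the postcondition !(s - 7 == -2 || s + 2*n + 9 <= -2) must hold; in canonical form it is !(s == 5 || 2*n + s <= -11).
Before p := s + 3: !(s == 5 || 2*n + s <= -11)
Before n := s: !(s == 5 || 3*s <= -11)
Before p := 3*s - 7: !(s == 5 || 3*s <= -11)
Before assert p - s <= -3 && 3*p - 3 == 0: p <= s - 3 && 3*p == 3 && (!(s == 5 || 3*s <= -11))
Before n := n + 9: p <= s - 3 && 3*p == 3 && (!(s == 5 || 3*s <= -11))
Before n := n + 1: p <= s - 3 && 3*p == 3 && (!(s == 5 || 3*s <= -11))
Answer: WP = p <= s - 3 && 3*p == 3 && (!(s == 5 || 3*s <= -11))


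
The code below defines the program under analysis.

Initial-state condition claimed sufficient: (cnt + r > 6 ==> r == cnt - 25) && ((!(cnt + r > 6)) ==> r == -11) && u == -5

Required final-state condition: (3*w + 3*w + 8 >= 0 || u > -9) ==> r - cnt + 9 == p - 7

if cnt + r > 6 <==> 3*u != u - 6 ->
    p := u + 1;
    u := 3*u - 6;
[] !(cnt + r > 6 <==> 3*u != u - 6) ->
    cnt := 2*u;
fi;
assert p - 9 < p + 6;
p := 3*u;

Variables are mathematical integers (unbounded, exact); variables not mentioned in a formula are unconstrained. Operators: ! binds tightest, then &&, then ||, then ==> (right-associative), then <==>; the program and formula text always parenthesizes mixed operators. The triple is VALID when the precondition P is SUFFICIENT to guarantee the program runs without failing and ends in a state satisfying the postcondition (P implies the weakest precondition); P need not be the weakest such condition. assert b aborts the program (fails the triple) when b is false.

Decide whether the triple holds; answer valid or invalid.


Working backward. After the program, the postcondition (3*w + 3*w + 8 >= 0 || u > -9) ==> r - cnt + 9 == p - 7 must hold; in canonical form it is (6*w >= -8 || u > -9) ==> r == cnt + p - 16.
Before p := 3*u: (6*w >= -8 || u > -9) ==> r == cnt + 3*u - 16
Before assert p - 9 < p + 6: (6*w >= -8 || u > -9) ==> r == cnt + 3*u - 16
Then branch requires (6*w >= -8 || 3*u > -3) ==> r == cnt + 9*u - 34; else branch requires (6*w >= -8 || u > -9) ==> r == 5*u - 16.
Before the if: ((cnt + r > 6 <==> 2*u != -6) ==> ((6*w >= -8 || 3*u > -3) ==> r == cnt + 9*u - 34)) && ((!(cnt + r > 6 <==> 2*u != -6)) ==> ((6*w >= -8 || u > -9) ==> r == 5*u - 16))
The weakest precondition is ((cnt + r > 6 <==> 2*u != -6) ==> ((6*w >= -8 || 3*u > -3) ==> r == cnt + 9*u - 34)) && ((!(cnt + r > 6 <==> 2*u != -6)) ==> ((6*w >= -8 || u > -9) ==> r == 5*u - 16)).
Check whether (cnt + r > 6 ==> r == cnt - 25) && ((!(cnt + r > 6)) ==> r == -11) && u == -5 implies it.
Countermodel: at the initial state cnt = 0, r = -11, u = -5, w = -1, the precondition holds but the weakest precondition fails.
Answer: invalid


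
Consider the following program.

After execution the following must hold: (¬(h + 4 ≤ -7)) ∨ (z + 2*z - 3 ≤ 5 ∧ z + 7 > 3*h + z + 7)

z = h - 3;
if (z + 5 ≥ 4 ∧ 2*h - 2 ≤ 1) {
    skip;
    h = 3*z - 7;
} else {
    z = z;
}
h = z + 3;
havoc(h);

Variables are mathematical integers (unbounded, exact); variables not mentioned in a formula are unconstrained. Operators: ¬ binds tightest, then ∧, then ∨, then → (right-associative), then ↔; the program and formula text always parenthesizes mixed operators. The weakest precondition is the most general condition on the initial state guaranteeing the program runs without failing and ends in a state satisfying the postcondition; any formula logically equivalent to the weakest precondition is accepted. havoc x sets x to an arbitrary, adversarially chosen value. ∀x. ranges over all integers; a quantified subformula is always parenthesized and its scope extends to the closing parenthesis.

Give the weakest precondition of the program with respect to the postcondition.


Working backward. After the program, the postcondition (¬(h + 4 ≤ -7)) ∨ (z + 2*z - 3 ≤ 5 ∧ z + 7 > 3*h + z + 7) must hold; in canonical form it is (¬(h ≤ -11)) ∨ (3*z ≤ 8 ∧ 3*h < 0).
Before havoc h: ∀h_1. ((¬(h_1 ≤ -11)) ∨ (3*z ≤ 8 ∧ 3*h_1 < 0))
Before h := z + 3: ∀h_1. ((¬(h_1 ≤ -11)) ∨ (3*z ≤ 8 ∧ 3*h_1 < 0))
Then branch requires ∀h_1. ((¬(h_1 ≤ -11)) ∨ (3*z ≤ 8 ∧ 3*h_1 < 0)); else branch requires ∀h_1. ((¬(h_1 ≤ -11)) ∨ (3*z ≤ 8 ∧ 3*h_1 < 0)).
Before the if: ((z ≥ -1 ∧ 2*h ≤ 3) → (∀h_1. ((¬(h_1 ≤ -11)) ∨ (3*z ≤ 8 ∧ 3*h_1 < 0)))) ∧ ((¬(z ≥ -1 ∧ 2*h ≤ 3)) → (∀h_1. ((¬(h_1 ≤ -11)) ∨ (3*z ≤ 8 ∧ 3*h_1 < 0))))
Before z := h - 3: ((h ≥ 2 ∧ 2*h ≤ 3) → (∀h_1. ((¬(h_1 ≤ -11)) ∨ (3*h ≤ 17 ∧ 3*h_1 < 0)))) ∧ ((¬(h ≥ 2 ∧ 2*h ≤ 3)) → (∀h_1. ((¬(h_1 ≤ -11)) ∨ (3*h ≤ 17 ∧ 3*h_1 < 0))))
Answer: WP = ((h ≥ 2 ∧ 2*h ≤ 3) → (∀h_1. ((¬(h_1 ≤ -11)) ∨ (3*h ≤ 17 ∧ 3*h_1 < 0)))) ∧ ((¬(h ≥ 2 ∧ 2*h ≤ 3)) → (∀h_1. ((¬(h_1 ≤ -11)) ∨ (3*h ≤ 17 ∧ 3*h_1 < 0))))


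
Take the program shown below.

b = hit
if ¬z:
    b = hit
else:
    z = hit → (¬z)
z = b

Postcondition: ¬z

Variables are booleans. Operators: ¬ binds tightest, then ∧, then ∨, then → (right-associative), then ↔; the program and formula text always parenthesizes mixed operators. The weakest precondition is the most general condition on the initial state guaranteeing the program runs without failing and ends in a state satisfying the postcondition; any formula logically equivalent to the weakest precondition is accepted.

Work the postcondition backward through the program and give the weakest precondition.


Working backward. After the program, ¬z must hold.
Before z := b: ¬b
Then branch requires ¬hit; else branch requires ¬b.
Before the if: ((¬z) → (¬hit)) ∧ (z → (¬b))
Before b := hit: ((¬z) → (¬hit)) ∧ (z → (¬hit))
Answer: WP = ((¬z) → (¬hit)) ∧ (z → (¬hit))


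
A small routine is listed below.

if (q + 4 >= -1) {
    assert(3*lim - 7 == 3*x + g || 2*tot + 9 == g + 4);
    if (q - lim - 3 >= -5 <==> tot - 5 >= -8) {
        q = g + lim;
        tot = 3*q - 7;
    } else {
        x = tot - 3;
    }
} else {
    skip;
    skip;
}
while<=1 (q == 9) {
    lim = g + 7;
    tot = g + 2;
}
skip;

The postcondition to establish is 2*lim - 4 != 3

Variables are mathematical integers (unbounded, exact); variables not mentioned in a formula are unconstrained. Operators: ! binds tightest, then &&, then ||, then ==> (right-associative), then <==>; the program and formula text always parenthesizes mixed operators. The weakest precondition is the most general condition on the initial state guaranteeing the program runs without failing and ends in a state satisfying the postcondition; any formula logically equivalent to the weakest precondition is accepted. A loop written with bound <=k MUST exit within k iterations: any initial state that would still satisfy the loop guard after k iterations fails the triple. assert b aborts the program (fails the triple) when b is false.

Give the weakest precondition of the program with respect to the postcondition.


Working backward. After the program, the postcondition 2*lim - 4 != 3 must hold; in canonical form it is 2*lim != 7.
Before skip: 2*lim != 7
Before the loop (bound <=1), unroll the exhaustion recursion (WP_0 = exit-now case; WP_j = one more guarded iteration, up to j = 1):
  WP_0: (!(q == 9)) && 2*lim != 7
  WP_1: (q == 9 ==> ((!(q == 9)) && 2*g != -7)) && ((!(q == 9)) ==> 2*lim != 7)
So before the loop: (q == 9 ==> ((!(q == 9)) && 2*g != -7)) && ((!(q == 9)) ==> 2*lim != 7)
Then branch requires (3*lim == g + 3*x + 7 || 2*tot == g - 5) && ((q >= lim - 2 <==> tot >= -3) ==> ((g + lim == 9 ==> ((!(g + lim == 9)) && 2*g != -7)) && ((!(g + lim == 9)) ==> 2*lim != 7))) && ((!(q >= lim - 2 <==> tot >= -3)) ==> ((q == 9 ==> ((!(q == 9)) && 2*g != -7)) && ((!(q == 9)) ==> 2*lim != 7))); else branch requires (q == 9 ==> ((!(q == 9)) && 2*g != -7)) && ((!(q == 9)) ==> 2*lim != 7).
Before the if: (q >= -5 ==> ((3*lim == g + 3*x + 7 || 2*tot == g - 5) && ((q >= lim - 2 <==> tot >= -3) ==> ((g + lim == 9 ==> ((!(g + lim == 9)) && 2*g != -7)) && ((!(g + lim == 9)) ==> 2*lim != 7))) && ((!(q >= lim - 2 <==> tot >= -3)) ==> ((q == 9 ==> ((!(q == 9)) && 2*g != -7)) && ((!(q == 9)) ==> 2*lim != 7))))) && ((!(q >= -5)) ==> ((q == 9 ==> ((!(q == 9)) && 2*g != -7)) && ((!(q == 9)) ==> 2*lim != 7)))
Answer: WP = (q >= -5 ==> ((3*lim == g + 3*x + 7 || 2*tot == g - 5) && ((q >= lim - 2 <==> tot >= -3) ==> ((g + lim == 9 ==> ((!(g + lim == 9)) && 2*g != -7)) && ((!(g + lim == 9)) ==> 2*lim != 7))) && ((!(q >= lim - 2 <==> tot >= -3)) ==> ((q == 9 ==> ((!(q == 9)) && 2*g != -7)) && ((!(q == 9)) ==> 2*lim != 7))))) && ((!(q >= -5)) ==> ((q == 9 ==> ((!(q == 9)) && 2*g != -7)) && ((!(q == 9)) ==> 2*lim != 7)))


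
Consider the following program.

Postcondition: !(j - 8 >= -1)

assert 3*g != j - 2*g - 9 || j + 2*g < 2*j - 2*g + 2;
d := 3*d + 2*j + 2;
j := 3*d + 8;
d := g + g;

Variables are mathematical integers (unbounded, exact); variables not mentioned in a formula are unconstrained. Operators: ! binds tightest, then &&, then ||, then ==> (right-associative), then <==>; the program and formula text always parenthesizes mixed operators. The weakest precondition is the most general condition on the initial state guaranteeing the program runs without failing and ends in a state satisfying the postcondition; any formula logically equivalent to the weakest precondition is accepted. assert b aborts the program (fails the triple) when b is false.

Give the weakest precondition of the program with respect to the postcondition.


Working backward. After the program, the postcondition !(j - 8 >= -1) must hold; in canonical form it is !(j >= 7).
Before d := g + g: !(j >= 7)
Before j := 3*d + 8: !(3*d >= -1)
Before d := 3*d + 2*j + 2: !(9*d + 6*j >= -7)
Before assert 3*g != j - 2*g - 9 || j + 2*g < 2*j - 2*g + 2: (5*g != j - 9 || 4*g < j + 2) && (!(9*d + 6*j >= -7))
Answer: WP = (5*g != j - 9 || 4*g < j + 2) && (!(9*d + 6*j >= -7))


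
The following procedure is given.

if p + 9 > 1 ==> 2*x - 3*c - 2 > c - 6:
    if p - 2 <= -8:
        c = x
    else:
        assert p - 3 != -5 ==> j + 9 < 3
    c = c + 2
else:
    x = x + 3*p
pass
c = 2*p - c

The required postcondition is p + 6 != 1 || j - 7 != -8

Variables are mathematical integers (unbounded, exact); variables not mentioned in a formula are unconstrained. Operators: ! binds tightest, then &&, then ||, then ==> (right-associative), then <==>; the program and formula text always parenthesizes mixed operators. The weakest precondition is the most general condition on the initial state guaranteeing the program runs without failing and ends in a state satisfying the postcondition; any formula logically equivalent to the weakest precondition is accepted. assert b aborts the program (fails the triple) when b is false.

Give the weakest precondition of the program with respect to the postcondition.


Working backward. After the program, the postcondition p + 6 != 1 || j - 7 != -8 must hold; in canonical form it is p != -5 || j != -1.
Before c := 2*p - c: p != -5 || j != -1
Before skip: p != -5 || j != -1
Then branch requires (p <= -6 ==> (p != -5 || j != -1)) && ((!(p <= -6)) ==> ((p != -2 ==> j < -6) && (p != -5 || j != -1))); else branch requires p != -5 || j != -1.
Before the if: ((p > -8 ==> 2*x > 4*c - 4) ==> ((p <= -6 ==> (p != -5 || j != -1)) && ((!(p <= -6)) ==> ((p != -2 ==> j < -6) && (p != -5 || j != -1))))) && ((!(p > -8 ==> 2*x > 4*c - 4)) ==> (p != -5 || j != -1))
Answer: WP = ((p > -8 ==> 2*x > 4*c - 4) ==> ((p <= -6 ==> (p != -5 || j != -1)) && ((!(p <= -6)) ==> ((p != -2 ==> j < -6) && (p != -5 || j != -1))))) && ((!(p > -8 ==> 2*x > 4*c - 4)) ==> (p != -5 || j != -1))


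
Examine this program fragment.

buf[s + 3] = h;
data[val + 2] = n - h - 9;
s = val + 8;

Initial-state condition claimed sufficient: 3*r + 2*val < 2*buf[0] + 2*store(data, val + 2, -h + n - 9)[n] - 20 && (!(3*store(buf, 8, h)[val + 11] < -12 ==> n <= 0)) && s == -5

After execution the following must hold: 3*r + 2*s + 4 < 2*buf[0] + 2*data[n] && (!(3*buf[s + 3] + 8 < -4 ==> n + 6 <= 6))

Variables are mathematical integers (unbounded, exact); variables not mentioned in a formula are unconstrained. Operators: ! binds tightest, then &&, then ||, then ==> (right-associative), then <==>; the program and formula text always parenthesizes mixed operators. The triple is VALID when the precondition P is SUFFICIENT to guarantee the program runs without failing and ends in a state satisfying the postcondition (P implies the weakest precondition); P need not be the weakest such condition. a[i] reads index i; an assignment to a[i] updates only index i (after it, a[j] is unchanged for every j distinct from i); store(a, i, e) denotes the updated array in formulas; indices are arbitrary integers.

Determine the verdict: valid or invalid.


Working backward. After the program, the postcondition 3*r + 2*s + 4 < 2*buf[0] + 2*data[n] && (!(3*buf[s + 3] + 8 < -4 ==> n + 6 <= 6)) must hold; in canonical form it is 3*r + 2*s < 2*buf[0] + 2*data[n] - 4 && (!(3*buf[s + 3] < -12 ==> n <= 0)).
Before s := val + 8: 3*r + 2*val < 2*buf[0] + 2*data[n] - 20 && (!(3*buf[val + 11] < -12 ==> n <= 0))
Before data[val + 2] := n - h - 9: 3*r + 2*val < 2*buf[0] + 2*store(data, val + 2, -h + n - 9)[n] - 20 && (!(3*buf[val + 11] < -12 ==> n <= 0))
Before buf[s + 3] := h: 3*r + 2*val < 2*store(buf, s + 3, h)[0] + 2*store(data, val + 2, -h + n - 9)[n] - 20 && (!(3*store(buf, s + 3, h)[val + 11] < -12 ==> n <= 0))
The weakest precondition is 3*r + 2*val < 2*store(buf, s + 3, h)[0] + 2*store(data, val + 2, -h + n - 9)[n] - 20 && (!(3*store(buf, s + 3, h)[val + 11] < -12 ==> n <= 0)).
Check whether 3*r + 2*val < 2*buf[0] + 2*store(data, val + 2, -h + n - 9)[n] - 20 && (!(3*store(buf, 8, h)[val + 11] < -12 ==> n <= 0)) && s == -5 implies it.
Countermodel: at the initial state buf = {[-2] = 6, [-1] = 6, [0] = 36126, [1] = 6, [8] = -4, elsewhere 6}, data = {[-2] = 3, [-1] = 3, [0] = 3, [1] = 53403, [8] = 3, elsewhere 3}, h = -5, n = 1, r = 59681, s = -5, val = -3, the precondition holds but the weakest precondition fails.
Answer: invalid


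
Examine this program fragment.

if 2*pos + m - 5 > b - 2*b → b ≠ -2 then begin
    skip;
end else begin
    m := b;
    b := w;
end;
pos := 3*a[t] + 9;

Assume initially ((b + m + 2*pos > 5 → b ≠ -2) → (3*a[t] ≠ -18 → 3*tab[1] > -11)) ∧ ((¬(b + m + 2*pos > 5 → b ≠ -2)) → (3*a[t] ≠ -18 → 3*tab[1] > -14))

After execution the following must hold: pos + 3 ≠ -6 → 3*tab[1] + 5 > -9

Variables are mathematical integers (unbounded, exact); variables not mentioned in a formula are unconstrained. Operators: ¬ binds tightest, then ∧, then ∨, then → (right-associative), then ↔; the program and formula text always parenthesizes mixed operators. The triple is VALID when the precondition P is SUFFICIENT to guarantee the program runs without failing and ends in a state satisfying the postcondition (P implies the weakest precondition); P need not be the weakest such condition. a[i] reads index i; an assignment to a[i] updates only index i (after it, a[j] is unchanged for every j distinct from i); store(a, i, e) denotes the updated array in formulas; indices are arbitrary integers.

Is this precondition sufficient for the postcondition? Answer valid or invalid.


Working backward. After the program, the postcondition pos + 3 ≠ -6 → 3*tab[1] + 5 > -9 must hold; in canonical form it is pos ≠ -9 → 3*tab[1] > -14.
Before pos := 3*a[t] + 9: 3*a[t] ≠ -18 → 3*tab[1] > -14
Then branch requires 3*a[t] ≠ -18 → 3*tab[1] > -14; else branch requires 3*a[t] ≠ -18 → 3*tab[1] > -14.
Before the if: ((b + m + 2*pos > 5 → b ≠ -2) → (3*a[t] ≠ -18 → 3*tab[1] > -14)) ∧ ((¬(b + m + 2*pos > 5 → b ≠ -2)) → (3*a[t] ≠ -18 → 3*tab[1] > -14))
The weakest precondition is ((b + m + 2*pos > 5 → b ≠ -2) → (3*a[t] ≠ -18 → 3*tab[1] > -14)) ∧ ((¬(b + m + 2*pos > 5 → b ≠ -2)) → (3*a[t] ≠ -18 → 3*tab[1] > -14)).
Check whether ((b + m + 2*pos > 5 → b ≠ -2) → (3*a[t] ≠ -18 → 3*tab[1] > -11)) ∧ ((¬(b + m + 2*pos > 5 → b ≠ -2)) → (3*a[t] ≠ -18 → 3*tab[1] > -14)) implies it.
Every state satisfying the precondition satisfies the weakest precondition: the implication holds.
Answer: valid


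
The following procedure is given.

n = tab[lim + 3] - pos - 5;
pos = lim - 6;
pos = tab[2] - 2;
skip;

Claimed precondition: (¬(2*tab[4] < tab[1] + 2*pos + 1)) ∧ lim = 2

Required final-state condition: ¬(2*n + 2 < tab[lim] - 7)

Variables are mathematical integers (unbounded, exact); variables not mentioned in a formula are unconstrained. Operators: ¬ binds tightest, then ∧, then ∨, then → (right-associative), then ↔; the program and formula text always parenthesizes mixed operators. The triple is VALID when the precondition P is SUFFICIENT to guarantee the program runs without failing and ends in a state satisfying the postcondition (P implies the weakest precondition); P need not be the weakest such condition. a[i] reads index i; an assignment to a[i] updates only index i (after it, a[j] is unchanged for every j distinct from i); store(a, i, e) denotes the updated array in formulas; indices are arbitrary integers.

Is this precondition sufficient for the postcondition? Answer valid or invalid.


Working backward. After the program, the postcondition ¬(2*n + 2 < tab[lim] - 7) must hold; in canonical form it is ¬(2*n < tab[lim] - 9).
Before skip: ¬(2*n < tab[lim] - 9)
Before pos := tab[2] - 2: ¬(2*n < tab[lim] - 9)
Before pos := lim - 6: ¬(2*n < tab[lim] - 9)
Before n := tab[lim + 3] - pos - 5: ¬(2*tab[lim + 3] < tab[lim] + 2*pos + 1)
The weakest precondition is ¬(2*tab[lim + 3] < tab[lim] + 2*pos + 1).
Check whether (¬(2*tab[4] < tab[1] + 2*pos + 1)) ∧ lim = 2 implies it.
Countermodel: at the initial state lim = 2, pos = 7040, tab = {[1] = 31043, [2] = 0, [4] = 22562, [5] = -6516, elsewhere 31043}, the precondition holds but the weakest precondition fails.
Answer: invalid


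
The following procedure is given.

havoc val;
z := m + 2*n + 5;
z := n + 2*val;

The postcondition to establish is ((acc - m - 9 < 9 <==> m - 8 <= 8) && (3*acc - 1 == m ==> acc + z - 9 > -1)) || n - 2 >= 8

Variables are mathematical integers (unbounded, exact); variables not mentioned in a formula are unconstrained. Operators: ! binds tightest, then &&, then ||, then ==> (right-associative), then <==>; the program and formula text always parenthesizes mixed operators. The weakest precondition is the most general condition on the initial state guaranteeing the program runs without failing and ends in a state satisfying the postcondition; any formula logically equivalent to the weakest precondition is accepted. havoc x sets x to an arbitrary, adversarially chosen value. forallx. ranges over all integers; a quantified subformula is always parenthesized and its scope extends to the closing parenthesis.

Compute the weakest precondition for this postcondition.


Working backward. After the program, the postcondition ((acc - m - 9 < 9 <==> m - 8 <= 8) && (3*acc - 1 == m ==> acc + z - 9 > -1)) || n - 2 >= 8 must hold; in canonical form it is ((acc < m + 18 <==> m <= 16) && (3*acc == m + 1 ==> acc + z > 8)) || n >= 10.
Before z := n + 2*val: ((acc < m + 18 <==> m <= 16) && (3*acc == m + 1 ==> acc + n + 2*val > 8)) || n >= 10
Before z := m + 2*n + 5: ((acc < m + 18 <==> m <= 16) && (3*acc == m + 1 ==> acc + n + 2*val > 8)) || n >= 10
Before havoc val: forall val_1. (((acc < m + 18 <==> m <= 16) && (3*acc == m + 1 ==> acc + n + 2*val_1 > 8)) || n >= 10)
Answer: WP = forall val_1. (((acc < m + 18 <==> m <= 16) && (3*acc == m + 1 ==> acc + n + 2*val_1 > 8)) || n >= 10)
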